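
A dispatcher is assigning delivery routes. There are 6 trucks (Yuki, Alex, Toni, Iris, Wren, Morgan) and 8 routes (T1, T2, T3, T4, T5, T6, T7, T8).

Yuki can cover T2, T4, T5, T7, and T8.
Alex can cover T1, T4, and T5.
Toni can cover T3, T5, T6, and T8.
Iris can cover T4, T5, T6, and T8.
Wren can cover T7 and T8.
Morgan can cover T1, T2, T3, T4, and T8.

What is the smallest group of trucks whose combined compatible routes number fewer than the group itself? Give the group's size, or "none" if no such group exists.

A matching saturating every truck exists, for instance Yuki→T7, Alex→T1, Toni→T5, Iris→T6, Wren→T8, Morgan→T4.
By Hall's marriage theorem, this means |N(S)| ≥ |S| for every subset S, so no violating subset exists.

none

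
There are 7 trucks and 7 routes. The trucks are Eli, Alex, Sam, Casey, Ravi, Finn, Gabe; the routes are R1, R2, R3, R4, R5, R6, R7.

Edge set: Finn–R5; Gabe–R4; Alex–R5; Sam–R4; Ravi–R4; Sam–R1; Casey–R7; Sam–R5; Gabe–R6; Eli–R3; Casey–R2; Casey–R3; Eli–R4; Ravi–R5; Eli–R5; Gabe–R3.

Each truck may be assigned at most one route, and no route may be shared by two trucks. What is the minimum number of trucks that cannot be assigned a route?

1

One maximum matching: Eli–R3, Alex–R5, Sam–R1, Casey–R7, Ravi–R4, Gabe–R6.
The set {Alex, Finn} has only 1 neighbour ({R5}), so by Hall's theorem at most 6 of the 7 trucks can be matched.
That matches 6 of the 7, leaving 1 unmatched; no matching can do better.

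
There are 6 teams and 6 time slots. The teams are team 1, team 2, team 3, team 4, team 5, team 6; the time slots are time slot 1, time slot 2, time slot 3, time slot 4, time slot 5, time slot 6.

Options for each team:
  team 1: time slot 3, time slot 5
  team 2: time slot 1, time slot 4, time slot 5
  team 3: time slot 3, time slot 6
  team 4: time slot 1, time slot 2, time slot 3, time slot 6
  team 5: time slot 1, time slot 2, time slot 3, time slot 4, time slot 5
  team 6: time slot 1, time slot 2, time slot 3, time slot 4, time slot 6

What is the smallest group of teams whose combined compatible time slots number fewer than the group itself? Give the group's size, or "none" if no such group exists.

none

A matching saturating every team exists, for instance team 1→time slot 3, team 2→time slot 5, team 3→time slot 6, team 4→time slot 2, team 5→time slot 1, team 6→time slot 4.
By Hall's marriage theorem, this means |N(S)| ≥ |S| for every subset S, so no violating subset exists.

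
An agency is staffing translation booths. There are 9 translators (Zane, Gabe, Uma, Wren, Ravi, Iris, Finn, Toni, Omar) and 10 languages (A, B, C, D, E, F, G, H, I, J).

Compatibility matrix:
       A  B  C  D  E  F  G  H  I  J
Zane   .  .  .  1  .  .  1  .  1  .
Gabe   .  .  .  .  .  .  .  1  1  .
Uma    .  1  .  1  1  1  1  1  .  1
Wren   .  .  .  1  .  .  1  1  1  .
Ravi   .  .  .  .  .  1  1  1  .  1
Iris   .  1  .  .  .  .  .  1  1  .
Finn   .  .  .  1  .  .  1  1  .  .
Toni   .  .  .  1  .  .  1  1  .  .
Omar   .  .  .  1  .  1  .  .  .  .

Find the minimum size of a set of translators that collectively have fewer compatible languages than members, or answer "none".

5

Take S = {Zane, Gabe, Wren, Finn, Toni}. Its neighbourhood is {D, G, H, I}, so |N(S)| = 4 < |S| = 5.
Every subset of size less than 5 has at least as many neighbours as members, so 5 is the minimum.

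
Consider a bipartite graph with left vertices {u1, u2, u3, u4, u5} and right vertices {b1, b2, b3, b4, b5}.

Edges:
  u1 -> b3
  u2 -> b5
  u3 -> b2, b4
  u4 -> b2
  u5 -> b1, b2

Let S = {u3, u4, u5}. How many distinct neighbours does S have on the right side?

3

The union of neighbours of {u3, u4, u5} is {b1, b2, b4}, which has 3 elements.
Since |N(S)| = 3 ≥ |S| = 3, Hall's condition holds for this subset.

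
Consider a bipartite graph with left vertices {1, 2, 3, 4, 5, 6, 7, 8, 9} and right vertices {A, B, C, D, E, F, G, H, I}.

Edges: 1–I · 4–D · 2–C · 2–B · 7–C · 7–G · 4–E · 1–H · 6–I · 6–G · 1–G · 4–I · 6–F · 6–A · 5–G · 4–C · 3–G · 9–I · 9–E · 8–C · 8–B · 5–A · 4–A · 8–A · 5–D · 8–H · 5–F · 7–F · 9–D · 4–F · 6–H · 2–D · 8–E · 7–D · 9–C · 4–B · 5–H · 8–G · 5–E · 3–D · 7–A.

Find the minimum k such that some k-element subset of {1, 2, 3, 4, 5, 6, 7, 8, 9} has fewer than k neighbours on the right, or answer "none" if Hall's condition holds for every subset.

A matching saturating every left vertex exists, for instance 1→I, 2→C, 3→D, 4→B, 5→G, 6→H, 7→F, 8→A, 9→E.
By Hall's marriage theorem, this means |N(S)| ≥ |S| for every subset S, so no violating subset exists.

none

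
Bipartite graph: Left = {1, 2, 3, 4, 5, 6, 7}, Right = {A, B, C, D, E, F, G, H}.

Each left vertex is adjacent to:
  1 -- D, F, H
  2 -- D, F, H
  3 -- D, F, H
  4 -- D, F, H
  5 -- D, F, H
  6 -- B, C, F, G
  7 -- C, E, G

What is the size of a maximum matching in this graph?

5

For example, pair 1-H, 2-D, 3-F, 6-B, 7-E.
The set {1, 2, 3, 4, 5} has only 3 neighbours ({D, F, H}), so by Hall's theorem at most 5 of the 7 left vertices can be matched.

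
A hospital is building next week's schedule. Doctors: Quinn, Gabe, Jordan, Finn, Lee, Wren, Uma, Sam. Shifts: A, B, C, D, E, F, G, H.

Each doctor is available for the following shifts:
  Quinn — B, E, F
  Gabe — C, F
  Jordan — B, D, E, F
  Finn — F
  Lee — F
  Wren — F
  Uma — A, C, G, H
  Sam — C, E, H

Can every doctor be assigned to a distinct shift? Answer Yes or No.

The set {Finn, Lee, Wren} has only 1 neighbour ({F}), so by Hall's theorem at most 6 of the 8 doctors can be matched.
Hence no matching covers every doctor.

No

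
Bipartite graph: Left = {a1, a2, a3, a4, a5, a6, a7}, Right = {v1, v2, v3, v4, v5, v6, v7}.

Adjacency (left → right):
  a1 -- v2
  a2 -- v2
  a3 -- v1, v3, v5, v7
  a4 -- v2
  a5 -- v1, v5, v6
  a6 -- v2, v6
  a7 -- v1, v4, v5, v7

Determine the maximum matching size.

5

A valid assignment of size 5: a1-v2, a3-v1, a5-v5, a6-v6, a7-v7.
The set {a1, a2, a4} has only 1 neighbour ({v2}), so by Hall's theorem at most 5 of the 7 left vertices can be matched.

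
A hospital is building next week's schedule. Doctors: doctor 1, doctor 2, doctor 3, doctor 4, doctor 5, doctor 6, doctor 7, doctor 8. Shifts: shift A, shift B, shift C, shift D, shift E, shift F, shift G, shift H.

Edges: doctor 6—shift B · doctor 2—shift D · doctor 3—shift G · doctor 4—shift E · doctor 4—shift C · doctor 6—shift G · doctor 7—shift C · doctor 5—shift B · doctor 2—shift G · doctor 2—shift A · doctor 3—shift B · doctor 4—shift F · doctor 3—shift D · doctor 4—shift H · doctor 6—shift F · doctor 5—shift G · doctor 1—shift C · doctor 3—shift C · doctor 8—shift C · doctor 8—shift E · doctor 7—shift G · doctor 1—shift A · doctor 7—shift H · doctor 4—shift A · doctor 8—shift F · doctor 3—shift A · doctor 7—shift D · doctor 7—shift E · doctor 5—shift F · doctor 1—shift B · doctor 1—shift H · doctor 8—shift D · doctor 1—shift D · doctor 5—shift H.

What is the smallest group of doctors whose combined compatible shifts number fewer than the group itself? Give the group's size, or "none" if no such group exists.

A matching saturating every doctor exists, for instance doctor 1→shift C, doctor 2→shift D, doctor 3→shift A, doctor 4→shift H, doctor 5→shift B, doctor 6→shift F, doctor 7→shift G, doctor 8→shift E.
By Hall's marriage theorem, this means |N(S)| ≥ |S| for every subset S, so no violating subset exists.

none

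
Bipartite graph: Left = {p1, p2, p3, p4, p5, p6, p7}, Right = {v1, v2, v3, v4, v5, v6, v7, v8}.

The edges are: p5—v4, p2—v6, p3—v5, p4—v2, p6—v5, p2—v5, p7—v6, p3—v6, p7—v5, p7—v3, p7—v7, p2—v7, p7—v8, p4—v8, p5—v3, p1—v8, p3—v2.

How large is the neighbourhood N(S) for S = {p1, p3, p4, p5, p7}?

The union of neighbours of {p1, p3, p4, p5, p7} is {v2, v3, v4, v5, v6, v7, v8}, which has 7 elements.
Since |N(S)| = 7 ≥ |S| = 5, Hall's condition holds for this subset.

7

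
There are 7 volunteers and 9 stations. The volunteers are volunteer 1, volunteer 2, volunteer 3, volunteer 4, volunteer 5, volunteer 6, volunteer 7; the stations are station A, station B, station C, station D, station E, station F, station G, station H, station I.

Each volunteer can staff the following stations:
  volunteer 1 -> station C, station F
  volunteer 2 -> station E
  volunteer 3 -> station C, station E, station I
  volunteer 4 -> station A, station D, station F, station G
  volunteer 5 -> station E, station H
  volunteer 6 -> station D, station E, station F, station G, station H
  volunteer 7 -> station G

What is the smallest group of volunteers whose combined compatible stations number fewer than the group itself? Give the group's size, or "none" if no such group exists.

A matching saturating every volunteer exists, for instance volunteer 1→station C, volunteer 2→station E, volunteer 3→station I, volunteer 4→station A, volunteer 5→station H, volunteer 6→station F, volunteer 7→station G.
By Hall's marriage theorem, this means |N(S)| ≥ |S| for every subset S, so no violating subset exists.

none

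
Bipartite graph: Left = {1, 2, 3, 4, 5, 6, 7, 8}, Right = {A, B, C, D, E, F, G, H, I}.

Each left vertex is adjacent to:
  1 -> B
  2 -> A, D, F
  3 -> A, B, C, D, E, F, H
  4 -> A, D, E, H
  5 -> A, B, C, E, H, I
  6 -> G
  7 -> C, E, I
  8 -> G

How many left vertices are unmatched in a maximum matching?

For example, pair 1–B, 2–F, 3–A, 4–D, 5–H, 6–G, 7–E.
The set {6, 8} has only 1 neighbour ({G}), so by Hall's theorem at most 7 of the 8 left vertices can be matched.
That matches 7 of the 8, leaving 1 unmatched; no matching can do better.

1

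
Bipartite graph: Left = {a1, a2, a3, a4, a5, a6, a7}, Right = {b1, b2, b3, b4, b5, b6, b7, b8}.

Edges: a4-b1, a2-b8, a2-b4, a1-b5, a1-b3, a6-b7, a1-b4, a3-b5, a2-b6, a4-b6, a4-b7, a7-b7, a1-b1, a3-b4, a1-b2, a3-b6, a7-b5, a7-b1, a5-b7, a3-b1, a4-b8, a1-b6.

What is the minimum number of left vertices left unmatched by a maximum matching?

1

For example, pair a1–b4, a2–b8, a3–b6, a4–b1, a5–b7, a7–b5.
The set {a5, a6} has only 1 neighbour ({b7}), so by Hall's theorem at most 6 of the 7 left vertices can be matched.
That matches 6 of the 7, leaving 1 unmatched; no matching can do better.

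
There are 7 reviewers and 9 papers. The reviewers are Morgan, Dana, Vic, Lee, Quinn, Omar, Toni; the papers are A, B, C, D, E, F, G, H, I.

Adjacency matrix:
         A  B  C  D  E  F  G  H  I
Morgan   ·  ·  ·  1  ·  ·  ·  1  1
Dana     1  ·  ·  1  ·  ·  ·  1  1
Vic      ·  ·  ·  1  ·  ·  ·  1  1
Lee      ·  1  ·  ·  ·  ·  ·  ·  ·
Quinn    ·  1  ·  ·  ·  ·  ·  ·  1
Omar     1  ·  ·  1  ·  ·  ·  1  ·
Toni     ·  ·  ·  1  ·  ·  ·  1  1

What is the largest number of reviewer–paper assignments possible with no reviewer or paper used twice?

5

For example, pair Morgan-H, Dana-A, Vic-D, Lee-B, Quinn-I.
The set {Morgan, Dana, Vic, Lee, Quinn, Omar, Toni} has only 5 neighbours ({A, B, D, H, I}), so by Hall's theorem at most 5 of the 7 reviewers can be matched.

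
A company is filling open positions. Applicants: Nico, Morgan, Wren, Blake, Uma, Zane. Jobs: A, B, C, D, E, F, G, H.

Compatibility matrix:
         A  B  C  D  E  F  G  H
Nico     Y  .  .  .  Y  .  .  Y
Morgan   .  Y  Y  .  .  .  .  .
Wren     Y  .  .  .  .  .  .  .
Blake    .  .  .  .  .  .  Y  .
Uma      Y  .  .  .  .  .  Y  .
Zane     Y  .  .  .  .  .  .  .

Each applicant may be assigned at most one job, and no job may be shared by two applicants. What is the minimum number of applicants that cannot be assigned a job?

2

For example, pair Nico-E, Morgan-B, Wren-A, Blake-G.
The set {Wren, Blake, Uma, Zane} has only 2 neighbours ({A, G}), so by Hall's theorem at most 4 of the 6 applicants can be matched.
That matches 4 of the 6, leaving 2 unmatched; no matching can do better.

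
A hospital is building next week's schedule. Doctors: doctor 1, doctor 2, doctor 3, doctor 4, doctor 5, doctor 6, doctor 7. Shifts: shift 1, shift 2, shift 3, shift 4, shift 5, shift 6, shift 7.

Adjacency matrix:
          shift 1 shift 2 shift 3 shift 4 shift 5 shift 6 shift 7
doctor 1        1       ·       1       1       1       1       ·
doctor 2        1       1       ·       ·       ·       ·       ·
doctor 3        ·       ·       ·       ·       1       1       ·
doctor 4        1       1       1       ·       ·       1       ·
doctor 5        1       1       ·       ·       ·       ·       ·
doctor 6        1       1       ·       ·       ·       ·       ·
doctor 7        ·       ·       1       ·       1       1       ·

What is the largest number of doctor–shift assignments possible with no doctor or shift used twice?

For example, pair doctor 1–shift 4, doctor 2–shift 1, doctor 3–shift 5, doctor 4–shift 3, doctor 5–shift 2, doctor 7–shift 6.
The set {doctor 2, doctor 5, doctor 6} has only 2 neighbours ({shift 1, shift 2}), so by Hall's theorem at most 6 of the 7 doctors can be matched.

6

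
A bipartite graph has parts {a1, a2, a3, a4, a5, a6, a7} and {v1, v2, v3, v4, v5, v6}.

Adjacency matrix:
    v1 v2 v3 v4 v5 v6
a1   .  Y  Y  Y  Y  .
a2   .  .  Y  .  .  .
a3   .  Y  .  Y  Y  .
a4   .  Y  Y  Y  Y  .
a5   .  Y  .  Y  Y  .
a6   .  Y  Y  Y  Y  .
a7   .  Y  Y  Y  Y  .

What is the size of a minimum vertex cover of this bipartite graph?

4

A maximum matching has 4 edges (e.g. a1–v5, a2–v3, a3–v4, a4–v2).
By König's theorem the minimum vertex cover has the same size. One such cover is {v2, v3, v4, v5}.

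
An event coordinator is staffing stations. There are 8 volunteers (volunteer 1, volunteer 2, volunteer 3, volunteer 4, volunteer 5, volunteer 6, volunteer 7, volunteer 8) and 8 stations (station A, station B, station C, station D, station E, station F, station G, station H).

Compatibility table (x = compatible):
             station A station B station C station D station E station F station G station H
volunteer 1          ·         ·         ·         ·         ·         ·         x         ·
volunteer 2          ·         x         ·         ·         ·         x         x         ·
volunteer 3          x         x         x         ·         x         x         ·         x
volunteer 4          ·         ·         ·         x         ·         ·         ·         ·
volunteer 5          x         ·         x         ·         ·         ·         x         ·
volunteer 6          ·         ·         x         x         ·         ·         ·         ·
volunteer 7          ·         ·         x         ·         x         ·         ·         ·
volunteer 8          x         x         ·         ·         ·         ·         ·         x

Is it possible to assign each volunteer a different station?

Yes

One maximum matching: volunteer 1–station G, volunteer 2–station F, volunteer 3–station B, volunteer 4–station D, volunteer 5–station A, volunteer 6–station C, volunteer 7–station E, volunteer 8–station H.
All 8 volunteers are covered.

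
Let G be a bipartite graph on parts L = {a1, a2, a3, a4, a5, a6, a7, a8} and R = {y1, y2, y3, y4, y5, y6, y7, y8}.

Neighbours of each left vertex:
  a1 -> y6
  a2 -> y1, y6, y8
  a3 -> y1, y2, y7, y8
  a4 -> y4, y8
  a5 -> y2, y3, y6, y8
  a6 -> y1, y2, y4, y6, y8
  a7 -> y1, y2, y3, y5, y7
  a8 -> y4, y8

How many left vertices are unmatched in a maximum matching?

0

For example, pair a1-y6, a2-y1, a3-y7, a4-y4, a5-y3, a6-y2, a7-y5, a8-y8.
This saturates every left vertex, so 8 is the maximum.
That matches 8 of the 8, leaving 0 unmatched; no matching can do better.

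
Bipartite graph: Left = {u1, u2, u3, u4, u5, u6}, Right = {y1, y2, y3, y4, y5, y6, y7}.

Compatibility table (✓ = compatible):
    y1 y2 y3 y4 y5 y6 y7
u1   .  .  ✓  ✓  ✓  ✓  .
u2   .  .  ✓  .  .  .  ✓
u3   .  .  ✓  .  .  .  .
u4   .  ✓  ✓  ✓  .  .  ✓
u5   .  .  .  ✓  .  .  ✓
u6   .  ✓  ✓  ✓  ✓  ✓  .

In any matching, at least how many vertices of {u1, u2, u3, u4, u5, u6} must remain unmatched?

For example, pair u1→y5, u2→y7, u3→y3, u4→y2, u5→y4, u6→y6.
All 6 left vertices are matched, so no larger matching exists.
That matches 6 of the 6, leaving 0 unmatched; no matching can do better.

0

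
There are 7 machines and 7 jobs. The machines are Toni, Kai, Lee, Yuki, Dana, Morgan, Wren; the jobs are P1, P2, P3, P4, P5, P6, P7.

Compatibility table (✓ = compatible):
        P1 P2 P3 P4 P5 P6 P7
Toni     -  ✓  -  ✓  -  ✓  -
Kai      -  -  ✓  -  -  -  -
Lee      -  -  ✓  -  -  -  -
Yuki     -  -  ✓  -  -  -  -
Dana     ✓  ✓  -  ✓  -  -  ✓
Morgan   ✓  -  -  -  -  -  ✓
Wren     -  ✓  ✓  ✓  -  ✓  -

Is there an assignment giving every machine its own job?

No

The set {Kai, Lee, Yuki} has only 1 neighbour ({P3}), so by Hall's theorem at most 5 of the 7 machines can be matched.
Hence no matching covers every machine.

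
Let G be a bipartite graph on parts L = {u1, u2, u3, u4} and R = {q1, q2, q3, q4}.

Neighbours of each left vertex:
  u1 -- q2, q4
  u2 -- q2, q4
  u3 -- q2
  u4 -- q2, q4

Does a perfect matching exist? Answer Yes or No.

The set {u1, u2, u3, u4} has only 2 neighbours ({q2, q4}), so by Hall's theorem at most 2 of the 4 left vertices can be matched.
Hence no matching covers every left vertex.

No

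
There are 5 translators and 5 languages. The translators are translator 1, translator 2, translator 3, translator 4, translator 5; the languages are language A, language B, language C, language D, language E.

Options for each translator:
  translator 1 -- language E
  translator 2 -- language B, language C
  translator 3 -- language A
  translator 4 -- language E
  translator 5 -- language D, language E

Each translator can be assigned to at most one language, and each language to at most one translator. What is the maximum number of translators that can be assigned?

A valid assignment of size 4: translator 1-language E, translator 2-language B, translator 3-language A, translator 5-language D.
The set {translator 1, translator 4} has only 1 neighbour ({language E}), so by Hall's theorem at most 4 of the 5 translators can be matched.

4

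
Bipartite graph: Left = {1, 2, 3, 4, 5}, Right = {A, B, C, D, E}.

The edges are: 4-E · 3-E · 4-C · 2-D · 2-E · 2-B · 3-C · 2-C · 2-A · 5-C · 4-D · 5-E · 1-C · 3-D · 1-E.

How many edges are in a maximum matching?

4

One maximum matching: 1→C, 2→A, 3→D, 4→E.
The set {1, 3, 4, 5} has only 3 neighbours ({C, D, E}), so by Hall's theorem at most 4 of the 5 left vertices can be matched.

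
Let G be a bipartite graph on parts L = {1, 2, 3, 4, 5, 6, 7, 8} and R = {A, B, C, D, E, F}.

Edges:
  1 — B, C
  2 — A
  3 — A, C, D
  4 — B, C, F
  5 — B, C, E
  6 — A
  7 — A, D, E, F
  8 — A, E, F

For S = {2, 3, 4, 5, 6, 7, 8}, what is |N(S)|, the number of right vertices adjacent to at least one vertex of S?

The union of neighbours of {2, 3, 4, 5, 6, 7, 8} is {A, B, C, D, E, F}, which has 6 elements.
Since |N(S)| = 6 < |S| = 7, Hall's condition fails for this subset.

6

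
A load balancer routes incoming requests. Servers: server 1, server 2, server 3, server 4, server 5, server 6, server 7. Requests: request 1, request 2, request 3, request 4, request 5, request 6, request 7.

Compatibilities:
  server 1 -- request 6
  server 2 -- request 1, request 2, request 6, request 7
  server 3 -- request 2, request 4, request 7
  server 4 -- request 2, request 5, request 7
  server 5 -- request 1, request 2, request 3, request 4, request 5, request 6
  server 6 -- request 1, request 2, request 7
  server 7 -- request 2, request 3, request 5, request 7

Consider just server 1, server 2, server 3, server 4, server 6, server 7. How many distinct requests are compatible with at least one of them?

The union of neighbours of {server 1, server 2, server 3, server 4, server 6, server 7} is {request 1, request 2, request 3, request 4, request 5, request 6, request 7}, which has 7 elements.
Since |N(S)| = 7 ≥ |S| = 6, Hall's condition holds for this subset.

7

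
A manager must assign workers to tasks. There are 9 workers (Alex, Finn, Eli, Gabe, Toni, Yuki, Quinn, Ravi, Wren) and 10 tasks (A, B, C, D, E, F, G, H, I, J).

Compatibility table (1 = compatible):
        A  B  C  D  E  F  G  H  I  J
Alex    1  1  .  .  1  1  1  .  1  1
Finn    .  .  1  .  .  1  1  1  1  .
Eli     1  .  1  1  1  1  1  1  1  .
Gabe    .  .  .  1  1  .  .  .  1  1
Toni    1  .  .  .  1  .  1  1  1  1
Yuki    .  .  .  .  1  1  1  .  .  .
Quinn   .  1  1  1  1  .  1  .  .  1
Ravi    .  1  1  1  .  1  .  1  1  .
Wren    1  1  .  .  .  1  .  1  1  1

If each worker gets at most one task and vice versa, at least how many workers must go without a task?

A valid assignment of size 9: Alex–B, Finn–F, Eli–A, Gabe–E, Toni–I, Yuki–G, Quinn–D, Ravi–H, Wren–J.
This saturates every worker, so 9 is the maximum.
That matches 9 of the 9, leaving 0 unmatched; no matching can do better.

0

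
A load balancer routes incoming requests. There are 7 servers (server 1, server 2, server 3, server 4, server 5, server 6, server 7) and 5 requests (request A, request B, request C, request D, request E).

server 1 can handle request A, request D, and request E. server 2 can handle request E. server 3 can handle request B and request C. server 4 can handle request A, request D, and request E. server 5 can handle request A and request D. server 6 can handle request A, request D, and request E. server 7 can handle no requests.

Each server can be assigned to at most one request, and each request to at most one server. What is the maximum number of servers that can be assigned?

4

For example, pair server 1-request D, server 2-request E, server 3-request C, server 4-request A.
The set {server 1, server 2, server 4, server 5, server 6, server 7} has only 3 neighbours ({request A, request D, request E}), so by Hall's theorem at most 4 of the 7 servers can be matched.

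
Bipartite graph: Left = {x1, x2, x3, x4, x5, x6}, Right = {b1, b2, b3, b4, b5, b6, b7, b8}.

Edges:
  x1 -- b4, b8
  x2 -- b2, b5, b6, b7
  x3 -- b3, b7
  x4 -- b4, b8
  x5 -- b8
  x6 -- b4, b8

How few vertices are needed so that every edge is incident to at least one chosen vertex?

The 4 edges x1–b4, x2–b5, x3–b3, x4–b8 form a matching, so any vertex cover needs at least 4 vertices (one per matched edge).
Conversely {x2, x3, b4, b8} meets every edge and has exactly 4 vertices, so 4 is optimal.

4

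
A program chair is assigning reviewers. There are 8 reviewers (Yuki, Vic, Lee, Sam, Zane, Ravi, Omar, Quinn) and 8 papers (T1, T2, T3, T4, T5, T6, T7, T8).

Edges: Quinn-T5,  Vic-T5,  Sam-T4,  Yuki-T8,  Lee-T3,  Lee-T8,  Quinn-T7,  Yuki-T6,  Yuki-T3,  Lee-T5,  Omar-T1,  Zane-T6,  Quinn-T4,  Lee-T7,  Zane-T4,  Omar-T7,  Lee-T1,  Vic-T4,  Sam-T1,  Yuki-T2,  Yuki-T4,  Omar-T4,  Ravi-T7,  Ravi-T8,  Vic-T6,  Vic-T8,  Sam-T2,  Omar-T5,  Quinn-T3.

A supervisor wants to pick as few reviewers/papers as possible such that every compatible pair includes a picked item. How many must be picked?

{Yuki, Vic, Lee, Sam, Zane, Ravi, Omar, Quinn} is a vertex cover of size 8: every edge has an endpoint in this set.
No smaller cover exists because Yuki–T2, Vic–T6, Lee–T3, Sam–T1, Zane–T4, Ravi–T8, Omar–T5, Quinn–T7 is a matching of size 8, and a cover must include an endpoint of each of these disjoint edges (König's theorem).

8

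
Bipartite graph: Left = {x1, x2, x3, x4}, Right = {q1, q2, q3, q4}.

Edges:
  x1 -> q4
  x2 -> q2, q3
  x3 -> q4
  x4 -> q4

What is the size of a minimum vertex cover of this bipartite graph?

A maximum matching has 2 edges (e.g. x1–q4, x2–q2).
By König's theorem the minimum vertex cover has the same size. One such cover is {x2, q4}.

2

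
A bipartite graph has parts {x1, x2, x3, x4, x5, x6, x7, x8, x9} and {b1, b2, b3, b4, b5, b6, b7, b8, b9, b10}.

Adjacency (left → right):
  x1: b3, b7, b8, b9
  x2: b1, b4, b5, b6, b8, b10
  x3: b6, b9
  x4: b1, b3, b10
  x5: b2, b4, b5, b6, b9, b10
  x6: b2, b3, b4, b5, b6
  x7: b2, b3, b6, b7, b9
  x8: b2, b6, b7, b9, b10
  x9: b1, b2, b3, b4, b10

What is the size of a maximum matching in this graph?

9

One maximum matching: x1→b8, x2→b5, x3→b9, x4→b3, x5→b6, x6→b4, x7→b7, x8→b2, x9→b1.
All 9 left vertices are matched, so no larger matching exists.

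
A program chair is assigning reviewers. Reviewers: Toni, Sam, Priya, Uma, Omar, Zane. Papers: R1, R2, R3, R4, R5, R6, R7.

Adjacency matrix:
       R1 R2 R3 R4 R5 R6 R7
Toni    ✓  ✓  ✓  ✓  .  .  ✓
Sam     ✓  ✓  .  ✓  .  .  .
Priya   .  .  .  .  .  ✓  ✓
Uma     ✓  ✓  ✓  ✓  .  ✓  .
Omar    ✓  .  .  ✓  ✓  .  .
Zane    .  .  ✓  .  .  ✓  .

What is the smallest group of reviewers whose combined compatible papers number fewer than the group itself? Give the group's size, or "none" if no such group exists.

A matching saturating every reviewer exists, for instance Toni→R2, Sam→R4, Priya→R7, Uma→R3, Omar→R5, Zane→R6.
By Hall's marriage theorem, this means |N(S)| ≥ |S| for every subset S, so no violating subset exists.

none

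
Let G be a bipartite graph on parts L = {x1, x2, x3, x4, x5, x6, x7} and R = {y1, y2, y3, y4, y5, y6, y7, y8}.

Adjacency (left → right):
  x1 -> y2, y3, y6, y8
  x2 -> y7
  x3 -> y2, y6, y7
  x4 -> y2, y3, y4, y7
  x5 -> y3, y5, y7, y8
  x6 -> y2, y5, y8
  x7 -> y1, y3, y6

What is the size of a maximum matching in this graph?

7

A valid assignment of size 7: x1–y8, x2–y7, x3–y6, x4–y4, x5–y5, x6–y2, x7–y3.
All 7 left vertices are matched, so no larger matching exists.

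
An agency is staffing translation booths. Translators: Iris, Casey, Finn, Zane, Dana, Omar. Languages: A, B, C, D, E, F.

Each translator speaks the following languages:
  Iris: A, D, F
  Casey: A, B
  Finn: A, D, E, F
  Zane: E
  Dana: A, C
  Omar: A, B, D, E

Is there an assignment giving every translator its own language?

Yes

A valid assignment of size 6: Iris-F, Casey-A, Finn-D, Zane-E, Dana-C, Omar-B.
All 6 translators are covered.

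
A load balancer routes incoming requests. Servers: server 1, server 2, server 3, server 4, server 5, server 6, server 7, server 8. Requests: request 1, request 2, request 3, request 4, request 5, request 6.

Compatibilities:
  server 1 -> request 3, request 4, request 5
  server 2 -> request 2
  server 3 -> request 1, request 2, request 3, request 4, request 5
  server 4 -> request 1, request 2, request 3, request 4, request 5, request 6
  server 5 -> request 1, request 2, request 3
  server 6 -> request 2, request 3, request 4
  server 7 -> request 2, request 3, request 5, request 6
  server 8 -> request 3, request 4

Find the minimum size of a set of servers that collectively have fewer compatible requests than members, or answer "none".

Take S = {server 1, server 2, server 3, server 5, server 6, server 8}. Its neighbourhood is {request 1, request 2, request 3, request 4, request 5}, so |N(S)| = 5 < |S| = 6.
Every subset of size less than 6 has at least as many neighbours as members, so 6 is the minimum.

6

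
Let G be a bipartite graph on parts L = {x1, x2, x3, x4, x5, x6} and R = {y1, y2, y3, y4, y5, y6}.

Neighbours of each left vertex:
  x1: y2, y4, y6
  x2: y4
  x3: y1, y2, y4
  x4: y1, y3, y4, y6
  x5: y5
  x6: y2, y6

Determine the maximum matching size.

6

One maximum matching: x1-y6, x2-y4, x3-y1, x4-y3, x5-y5, x6-y2.
This saturates every left vertex, so 6 is the maximum.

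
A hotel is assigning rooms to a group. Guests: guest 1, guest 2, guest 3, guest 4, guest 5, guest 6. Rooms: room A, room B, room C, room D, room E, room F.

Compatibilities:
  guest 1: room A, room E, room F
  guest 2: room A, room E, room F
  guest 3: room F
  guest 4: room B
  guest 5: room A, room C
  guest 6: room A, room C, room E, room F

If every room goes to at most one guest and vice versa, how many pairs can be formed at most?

5

One maximum matching: guest 1-room A, guest 2-room E, guest 3-room F, guest 4-room B, guest 5-room C.
The set {guest 1, guest 2, guest 3, guest 5, guest 6} has only 4 neighbours ({room A, room C, room E, room F}), so by Hall's theorem at most 5 of the 6 guests can be matched.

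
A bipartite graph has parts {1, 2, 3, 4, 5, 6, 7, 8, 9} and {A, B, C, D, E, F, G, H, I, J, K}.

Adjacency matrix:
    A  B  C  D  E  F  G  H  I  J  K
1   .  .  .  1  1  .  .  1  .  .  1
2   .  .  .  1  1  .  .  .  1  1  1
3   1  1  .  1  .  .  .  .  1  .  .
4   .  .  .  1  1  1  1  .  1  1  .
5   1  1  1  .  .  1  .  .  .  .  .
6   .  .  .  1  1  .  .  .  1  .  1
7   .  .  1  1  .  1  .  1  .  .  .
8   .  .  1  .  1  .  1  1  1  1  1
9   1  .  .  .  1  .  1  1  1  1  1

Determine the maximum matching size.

One maximum matching: 1→H, 2→D, 3→I, 4→E, 5→B, 6→K, 7→F, 8→G, 9→J.
All 9 left vertices are matched, so no larger matching exists.

9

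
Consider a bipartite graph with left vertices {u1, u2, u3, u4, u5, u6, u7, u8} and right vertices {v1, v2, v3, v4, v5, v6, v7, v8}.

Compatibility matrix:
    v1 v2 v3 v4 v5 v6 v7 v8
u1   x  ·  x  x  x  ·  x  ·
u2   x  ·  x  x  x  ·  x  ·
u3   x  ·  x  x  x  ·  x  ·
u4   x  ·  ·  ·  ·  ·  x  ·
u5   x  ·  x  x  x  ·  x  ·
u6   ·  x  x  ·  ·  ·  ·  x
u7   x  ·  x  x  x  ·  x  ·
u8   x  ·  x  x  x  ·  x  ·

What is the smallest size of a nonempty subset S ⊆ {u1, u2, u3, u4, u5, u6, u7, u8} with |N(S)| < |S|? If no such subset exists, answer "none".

6

Take S = {u1, u2, u3, u4, u5, u7}. Its neighbourhood is {v1, v3, v4, v5, v7}, so |N(S)| = 5 < |S| = 6.
Every subset of size less than 6 has at least as many neighbours as members, so 6 is the minimum.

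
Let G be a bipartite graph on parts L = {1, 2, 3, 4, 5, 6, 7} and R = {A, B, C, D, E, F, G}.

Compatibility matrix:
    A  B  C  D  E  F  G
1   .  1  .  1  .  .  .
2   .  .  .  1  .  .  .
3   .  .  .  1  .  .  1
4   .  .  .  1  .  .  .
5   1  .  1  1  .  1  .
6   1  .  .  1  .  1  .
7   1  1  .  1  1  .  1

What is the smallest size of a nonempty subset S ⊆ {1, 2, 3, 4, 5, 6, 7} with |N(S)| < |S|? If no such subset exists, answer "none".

Take S = {2, 4}. Its neighbourhood is {D}, so |N(S)| = 1 < |S| = 2.
No single vertex violates Hall's condition since each has at least one neighbour, so 2 is the minimum.

2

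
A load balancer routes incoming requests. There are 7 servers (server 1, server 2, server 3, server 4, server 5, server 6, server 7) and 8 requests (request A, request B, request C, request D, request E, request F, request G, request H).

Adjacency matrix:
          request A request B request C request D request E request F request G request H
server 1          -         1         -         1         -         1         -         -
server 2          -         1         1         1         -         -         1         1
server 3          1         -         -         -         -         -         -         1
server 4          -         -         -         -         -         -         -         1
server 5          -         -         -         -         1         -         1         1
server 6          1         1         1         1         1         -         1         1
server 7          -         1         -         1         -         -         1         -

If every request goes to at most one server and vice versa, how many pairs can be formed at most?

A valid assignment of size 7: server 1→request F, server 2→request C, server 3→request A, server 4→request H, server 5→request G, server 6→request E, server 7→request D.
This saturates every server, so 7 is the maximum.

7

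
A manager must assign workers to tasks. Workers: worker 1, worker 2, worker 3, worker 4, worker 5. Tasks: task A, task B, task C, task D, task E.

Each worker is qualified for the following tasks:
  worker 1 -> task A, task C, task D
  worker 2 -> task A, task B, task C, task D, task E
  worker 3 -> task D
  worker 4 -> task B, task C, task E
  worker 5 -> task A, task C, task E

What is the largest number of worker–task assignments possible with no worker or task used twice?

For example, pair worker 1→task A, worker 2→task C, worker 3→task D, worker 4→task B, worker 5→task E.
All 5 workers are matched, so no larger matching exists.

5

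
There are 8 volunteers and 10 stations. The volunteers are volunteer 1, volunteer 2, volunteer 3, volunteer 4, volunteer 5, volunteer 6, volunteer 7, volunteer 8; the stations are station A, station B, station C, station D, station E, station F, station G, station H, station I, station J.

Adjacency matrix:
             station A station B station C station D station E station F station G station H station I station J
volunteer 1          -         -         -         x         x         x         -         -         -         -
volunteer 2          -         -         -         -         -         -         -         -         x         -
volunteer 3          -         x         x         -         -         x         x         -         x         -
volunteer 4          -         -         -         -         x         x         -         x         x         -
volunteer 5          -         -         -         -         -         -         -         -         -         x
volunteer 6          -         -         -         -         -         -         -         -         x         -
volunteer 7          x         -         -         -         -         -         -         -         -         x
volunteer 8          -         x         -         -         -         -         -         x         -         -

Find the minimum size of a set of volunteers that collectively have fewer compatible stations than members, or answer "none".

2

Take S = {volunteer 2, volunteer 6}. Its neighbourhood is {station I}, so |N(S)| = 1 < |S| = 2.
No single vertex violates Hall's condition since each has at least one neighbour, so 2 is the minimum.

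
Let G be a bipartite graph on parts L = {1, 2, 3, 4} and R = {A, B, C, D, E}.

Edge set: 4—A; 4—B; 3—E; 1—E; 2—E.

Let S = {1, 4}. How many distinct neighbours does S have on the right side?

The union of neighbours of {1, 4} is {A, B, E}, which has 3 elements.
Since |N(S)| = 3 ≥ |S| = 2, Hall's condition holds for this subset.

3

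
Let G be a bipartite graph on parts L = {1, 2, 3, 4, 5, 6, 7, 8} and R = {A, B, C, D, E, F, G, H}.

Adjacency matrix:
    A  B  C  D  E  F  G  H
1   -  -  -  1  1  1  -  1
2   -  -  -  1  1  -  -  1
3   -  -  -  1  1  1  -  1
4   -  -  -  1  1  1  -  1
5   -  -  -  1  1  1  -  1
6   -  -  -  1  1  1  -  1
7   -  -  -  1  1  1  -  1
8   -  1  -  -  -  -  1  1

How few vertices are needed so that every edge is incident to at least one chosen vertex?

The 5 edges 1–F, 2–D, 3–E, 4–H, 8–B form a matching, so any vertex cover needs at least 5 vertices (one per matched edge).
Conversely {8, D, E, F, H} meets every edge and has exactly 5 vertices, so 5 is optimal.

5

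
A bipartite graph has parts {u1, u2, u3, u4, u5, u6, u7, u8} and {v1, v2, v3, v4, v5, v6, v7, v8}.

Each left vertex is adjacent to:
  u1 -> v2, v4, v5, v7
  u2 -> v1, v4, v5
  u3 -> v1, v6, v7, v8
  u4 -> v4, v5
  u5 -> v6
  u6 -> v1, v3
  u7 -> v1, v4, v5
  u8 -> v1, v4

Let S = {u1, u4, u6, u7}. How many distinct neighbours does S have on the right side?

6

The union of neighbours of {u1, u4, u6, u7} is {v1, v2, v3, v4, v5, v7}, which has 6 elements.
Since |N(S)| = 6 ≥ |S| = 4, Hall's condition holds for this subset.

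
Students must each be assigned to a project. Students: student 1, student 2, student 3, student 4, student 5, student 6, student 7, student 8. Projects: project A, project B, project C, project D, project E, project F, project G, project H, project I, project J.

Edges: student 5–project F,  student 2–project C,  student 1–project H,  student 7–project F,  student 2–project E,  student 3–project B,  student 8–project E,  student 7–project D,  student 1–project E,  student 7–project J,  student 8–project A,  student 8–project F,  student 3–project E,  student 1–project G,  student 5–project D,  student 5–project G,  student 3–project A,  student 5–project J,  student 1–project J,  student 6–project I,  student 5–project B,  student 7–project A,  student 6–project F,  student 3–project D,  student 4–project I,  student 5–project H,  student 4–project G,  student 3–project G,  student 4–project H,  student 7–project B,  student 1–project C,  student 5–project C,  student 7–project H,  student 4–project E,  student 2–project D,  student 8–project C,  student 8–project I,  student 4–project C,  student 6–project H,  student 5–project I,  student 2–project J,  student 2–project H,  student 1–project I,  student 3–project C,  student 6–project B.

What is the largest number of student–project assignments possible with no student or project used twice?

8

One maximum matching: student 1–project I, student 2–project J, student 3–project A, student 4–project C, student 5–project G, student 6–project B, student 7–project H, student 8–project F.
All 8 students are matched, so no larger matching exists.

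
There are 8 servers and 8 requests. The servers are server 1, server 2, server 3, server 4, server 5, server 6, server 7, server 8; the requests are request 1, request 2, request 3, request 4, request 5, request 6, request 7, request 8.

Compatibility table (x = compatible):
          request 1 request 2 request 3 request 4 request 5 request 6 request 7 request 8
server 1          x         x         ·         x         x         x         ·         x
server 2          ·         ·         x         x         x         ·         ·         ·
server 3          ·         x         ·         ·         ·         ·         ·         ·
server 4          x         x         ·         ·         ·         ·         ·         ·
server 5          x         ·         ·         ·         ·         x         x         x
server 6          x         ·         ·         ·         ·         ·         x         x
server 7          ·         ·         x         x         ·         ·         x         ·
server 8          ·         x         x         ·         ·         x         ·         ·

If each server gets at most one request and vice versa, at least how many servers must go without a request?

One maximum matching: server 1–request 5, server 2–request 3, server 3–request 2, server 4–request 1, server 5–request 7, server 6–request 8, server 7–request 4, server 8–request 6.
All 8 servers are matched, so no larger matching exists.
That matches 8 of the 8, leaving 0 unmatched; no matching can do better.

0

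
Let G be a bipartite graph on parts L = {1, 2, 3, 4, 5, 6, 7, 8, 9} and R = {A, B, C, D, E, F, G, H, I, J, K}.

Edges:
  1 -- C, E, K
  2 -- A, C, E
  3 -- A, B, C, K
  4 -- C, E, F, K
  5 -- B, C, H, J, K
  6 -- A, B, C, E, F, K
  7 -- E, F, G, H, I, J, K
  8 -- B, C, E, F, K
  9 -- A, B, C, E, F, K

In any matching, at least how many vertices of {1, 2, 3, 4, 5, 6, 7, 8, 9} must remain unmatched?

1

One maximum matching: 1-E, 2-A, 3-B, 4-C, 5-J, 6-F, 7-G, 8-K.
The set {1, 2, 3, 4, 6, 8, 9} has only 6 neighbours ({A, B, C, E, F, K}), so by Hall's theorem at most 8 of the 9 left vertices can be matched.
That matches 8 of the 9, leaving 1 unmatched; no matching can do better.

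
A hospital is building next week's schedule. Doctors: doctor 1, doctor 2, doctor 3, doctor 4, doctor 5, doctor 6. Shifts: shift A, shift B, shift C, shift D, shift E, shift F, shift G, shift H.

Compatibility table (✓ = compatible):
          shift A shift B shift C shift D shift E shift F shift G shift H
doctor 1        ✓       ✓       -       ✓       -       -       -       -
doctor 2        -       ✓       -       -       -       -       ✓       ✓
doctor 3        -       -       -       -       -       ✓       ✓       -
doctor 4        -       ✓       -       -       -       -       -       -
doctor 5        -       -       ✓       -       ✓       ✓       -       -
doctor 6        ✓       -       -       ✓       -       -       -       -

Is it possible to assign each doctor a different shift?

For example, pair doctor 1-shift D, doctor 2-shift H, doctor 3-shift G, doctor 4-shift B, doctor 5-shift E, doctor 6-shift A.
All 6 doctors are covered.

Yes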